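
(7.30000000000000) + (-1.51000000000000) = 5.79000000000000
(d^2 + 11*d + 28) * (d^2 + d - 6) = d^4 + 12*d^3 + 33*d^2 - 38*d - 168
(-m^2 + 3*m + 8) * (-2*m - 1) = 2*m^3 - 5*m^2 - 19*m - 8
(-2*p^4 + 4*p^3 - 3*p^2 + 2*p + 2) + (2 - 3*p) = -2*p^4 + 4*p^3 - 3*p^2 - p + 4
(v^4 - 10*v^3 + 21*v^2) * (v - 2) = v^5 - 12*v^4 + 41*v^3 - 42*v^2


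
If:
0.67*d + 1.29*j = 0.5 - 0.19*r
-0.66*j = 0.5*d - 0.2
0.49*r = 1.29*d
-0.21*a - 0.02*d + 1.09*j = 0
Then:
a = -0.70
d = 0.57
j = -0.13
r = 1.49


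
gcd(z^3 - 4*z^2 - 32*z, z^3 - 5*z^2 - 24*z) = z^2 - 8*z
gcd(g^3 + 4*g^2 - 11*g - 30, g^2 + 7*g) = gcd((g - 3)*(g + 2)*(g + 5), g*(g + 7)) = 1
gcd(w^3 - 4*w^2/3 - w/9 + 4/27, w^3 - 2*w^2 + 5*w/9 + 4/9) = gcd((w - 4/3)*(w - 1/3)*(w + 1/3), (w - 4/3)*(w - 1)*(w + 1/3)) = w^2 - w - 4/9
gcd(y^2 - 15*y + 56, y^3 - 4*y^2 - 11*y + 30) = 1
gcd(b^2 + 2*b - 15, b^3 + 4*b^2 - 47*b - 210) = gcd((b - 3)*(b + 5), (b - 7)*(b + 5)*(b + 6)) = b + 5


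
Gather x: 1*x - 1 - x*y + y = x*(1 - y) + y - 1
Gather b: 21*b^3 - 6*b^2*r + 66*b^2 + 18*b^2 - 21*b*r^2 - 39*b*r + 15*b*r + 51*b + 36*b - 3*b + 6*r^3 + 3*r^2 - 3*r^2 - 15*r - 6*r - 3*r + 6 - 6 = 21*b^3 + b^2*(84 - 6*r) + b*(-21*r^2 - 24*r + 84) + 6*r^3 - 24*r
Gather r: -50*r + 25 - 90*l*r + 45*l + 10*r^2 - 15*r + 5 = 45*l + 10*r^2 + r*(-90*l - 65) + 30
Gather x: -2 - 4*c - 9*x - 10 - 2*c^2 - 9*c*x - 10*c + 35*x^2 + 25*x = -2*c^2 - 14*c + 35*x^2 + x*(16 - 9*c) - 12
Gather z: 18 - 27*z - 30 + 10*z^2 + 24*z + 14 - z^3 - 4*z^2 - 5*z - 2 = -z^3 + 6*z^2 - 8*z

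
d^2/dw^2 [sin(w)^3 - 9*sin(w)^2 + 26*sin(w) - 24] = -9*sin(w)^3 + 36*sin(w)^2 - 20*sin(w) - 18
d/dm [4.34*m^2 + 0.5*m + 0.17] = 8.68*m + 0.5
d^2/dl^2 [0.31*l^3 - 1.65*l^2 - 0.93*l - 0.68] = 1.86*l - 3.3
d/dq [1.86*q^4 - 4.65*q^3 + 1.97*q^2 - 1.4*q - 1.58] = 7.44*q^3 - 13.95*q^2 + 3.94*q - 1.4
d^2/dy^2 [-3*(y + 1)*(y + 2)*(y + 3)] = -18*y - 36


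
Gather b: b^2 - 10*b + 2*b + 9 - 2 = b^2 - 8*b + 7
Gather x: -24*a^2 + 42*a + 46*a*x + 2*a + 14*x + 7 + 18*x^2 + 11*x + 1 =-24*a^2 + 44*a + 18*x^2 + x*(46*a + 25) + 8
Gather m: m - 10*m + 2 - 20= -9*m - 18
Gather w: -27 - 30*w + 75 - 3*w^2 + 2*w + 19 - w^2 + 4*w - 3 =-4*w^2 - 24*w + 64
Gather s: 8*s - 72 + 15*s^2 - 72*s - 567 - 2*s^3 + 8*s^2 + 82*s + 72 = -2*s^3 + 23*s^2 + 18*s - 567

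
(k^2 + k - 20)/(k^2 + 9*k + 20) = (k - 4)/(k + 4)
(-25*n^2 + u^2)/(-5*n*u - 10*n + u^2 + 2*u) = (5*n + u)/(u + 2)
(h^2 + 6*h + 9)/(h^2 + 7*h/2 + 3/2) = 2*(h + 3)/(2*h + 1)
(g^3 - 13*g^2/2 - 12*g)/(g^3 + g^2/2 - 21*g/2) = (2*g^2 - 13*g - 24)/(2*g^2 + g - 21)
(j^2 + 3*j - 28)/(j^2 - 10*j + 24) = (j + 7)/(j - 6)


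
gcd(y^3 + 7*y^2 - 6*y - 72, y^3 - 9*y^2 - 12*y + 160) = y + 4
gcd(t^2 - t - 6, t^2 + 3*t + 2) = t + 2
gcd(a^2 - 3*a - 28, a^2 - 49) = a - 7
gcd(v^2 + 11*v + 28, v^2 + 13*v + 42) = v + 7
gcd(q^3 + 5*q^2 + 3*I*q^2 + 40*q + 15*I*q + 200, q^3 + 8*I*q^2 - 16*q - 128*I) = q + 8*I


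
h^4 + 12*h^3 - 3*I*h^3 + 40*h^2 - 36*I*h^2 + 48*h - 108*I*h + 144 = (h + 6)^2*(h - 4*I)*(h + I)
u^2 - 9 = (u - 3)*(u + 3)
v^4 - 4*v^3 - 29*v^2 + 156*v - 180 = (v - 5)*(v - 3)*(v - 2)*(v + 6)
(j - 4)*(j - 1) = j^2 - 5*j + 4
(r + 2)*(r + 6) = r^2 + 8*r + 12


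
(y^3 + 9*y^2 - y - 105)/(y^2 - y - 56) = (y^2 + 2*y - 15)/(y - 8)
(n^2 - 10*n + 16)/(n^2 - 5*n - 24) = (n - 2)/(n + 3)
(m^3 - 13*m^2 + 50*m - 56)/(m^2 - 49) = (m^2 - 6*m + 8)/(m + 7)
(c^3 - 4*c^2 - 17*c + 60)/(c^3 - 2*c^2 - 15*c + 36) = (c - 5)/(c - 3)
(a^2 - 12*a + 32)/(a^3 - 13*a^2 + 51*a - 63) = (a^2 - 12*a + 32)/(a^3 - 13*a^2 + 51*a - 63)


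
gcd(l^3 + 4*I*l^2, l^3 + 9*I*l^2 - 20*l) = l^2 + 4*I*l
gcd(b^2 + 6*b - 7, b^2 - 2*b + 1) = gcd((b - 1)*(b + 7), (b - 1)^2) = b - 1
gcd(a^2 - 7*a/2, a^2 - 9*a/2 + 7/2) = a - 7/2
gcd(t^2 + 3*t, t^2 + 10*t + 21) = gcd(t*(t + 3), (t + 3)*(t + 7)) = t + 3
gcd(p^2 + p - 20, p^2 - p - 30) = p + 5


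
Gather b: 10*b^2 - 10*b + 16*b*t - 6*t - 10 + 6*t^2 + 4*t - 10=10*b^2 + b*(16*t - 10) + 6*t^2 - 2*t - 20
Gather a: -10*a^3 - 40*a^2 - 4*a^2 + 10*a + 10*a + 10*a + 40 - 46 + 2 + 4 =-10*a^3 - 44*a^2 + 30*a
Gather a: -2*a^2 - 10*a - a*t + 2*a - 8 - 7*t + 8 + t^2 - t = -2*a^2 + a*(-t - 8) + t^2 - 8*t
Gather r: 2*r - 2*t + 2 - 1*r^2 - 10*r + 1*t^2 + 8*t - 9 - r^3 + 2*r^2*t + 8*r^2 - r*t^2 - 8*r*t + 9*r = -r^3 + r^2*(2*t + 7) + r*(-t^2 - 8*t + 1) + t^2 + 6*t - 7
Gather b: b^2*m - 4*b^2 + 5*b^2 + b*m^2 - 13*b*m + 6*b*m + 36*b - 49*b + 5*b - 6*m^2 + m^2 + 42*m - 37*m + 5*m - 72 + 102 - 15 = b^2*(m + 1) + b*(m^2 - 7*m - 8) - 5*m^2 + 10*m + 15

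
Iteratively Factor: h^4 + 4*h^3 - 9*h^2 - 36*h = (h - 3)*(h^3 + 7*h^2 + 12*h) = (h - 3)*(h + 3)*(h^2 + 4*h) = h*(h - 3)*(h + 3)*(h + 4)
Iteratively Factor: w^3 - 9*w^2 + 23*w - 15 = (w - 5)*(w^2 - 4*w + 3) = (w - 5)*(w - 3)*(w - 1)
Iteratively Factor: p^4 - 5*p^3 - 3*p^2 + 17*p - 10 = (p - 5)*(p^3 - 3*p + 2) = (p - 5)*(p - 1)*(p^2 + p - 2) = (p - 5)*(p - 1)^2*(p + 2)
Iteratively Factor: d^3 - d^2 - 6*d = (d + 2)*(d^2 - 3*d) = d*(d + 2)*(d - 3)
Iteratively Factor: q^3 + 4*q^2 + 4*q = (q)*(q^2 + 4*q + 4) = q*(q + 2)*(q + 2)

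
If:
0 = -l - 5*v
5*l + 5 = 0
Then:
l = -1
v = 1/5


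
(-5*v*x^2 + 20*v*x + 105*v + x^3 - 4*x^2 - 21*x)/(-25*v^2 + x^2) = (x^2 - 4*x - 21)/(5*v + x)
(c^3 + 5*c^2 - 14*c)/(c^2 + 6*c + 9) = c*(c^2 + 5*c - 14)/(c^2 + 6*c + 9)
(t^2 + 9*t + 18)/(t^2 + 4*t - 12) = (t + 3)/(t - 2)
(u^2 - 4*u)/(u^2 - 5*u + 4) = u/(u - 1)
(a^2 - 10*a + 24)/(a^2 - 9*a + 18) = (a - 4)/(a - 3)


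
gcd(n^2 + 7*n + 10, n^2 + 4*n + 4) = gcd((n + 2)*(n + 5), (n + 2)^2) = n + 2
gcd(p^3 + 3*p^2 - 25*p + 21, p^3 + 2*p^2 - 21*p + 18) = p^2 - 4*p + 3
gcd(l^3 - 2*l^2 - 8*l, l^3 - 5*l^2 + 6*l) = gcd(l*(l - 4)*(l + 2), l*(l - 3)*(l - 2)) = l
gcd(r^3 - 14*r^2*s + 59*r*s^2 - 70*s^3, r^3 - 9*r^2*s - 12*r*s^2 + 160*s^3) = r - 5*s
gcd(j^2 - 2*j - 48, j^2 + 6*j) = j + 6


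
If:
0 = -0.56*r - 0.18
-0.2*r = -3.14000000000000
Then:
No Solution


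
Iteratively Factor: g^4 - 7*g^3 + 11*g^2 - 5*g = (g)*(g^3 - 7*g^2 + 11*g - 5) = g*(g - 1)*(g^2 - 6*g + 5) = g*(g - 1)^2*(g - 5)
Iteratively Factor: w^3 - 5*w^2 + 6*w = (w - 2)*(w^2 - 3*w) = w*(w - 2)*(w - 3)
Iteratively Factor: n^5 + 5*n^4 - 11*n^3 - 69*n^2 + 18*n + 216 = (n + 3)*(n^4 + 2*n^3 - 17*n^2 - 18*n + 72) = (n - 2)*(n + 3)*(n^3 + 4*n^2 - 9*n - 36) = (n - 2)*(n + 3)*(n + 4)*(n^2 - 9) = (n - 3)*(n - 2)*(n + 3)*(n + 4)*(n + 3)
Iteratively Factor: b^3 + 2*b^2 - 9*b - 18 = (b + 3)*(b^2 - b - 6) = (b - 3)*(b + 3)*(b + 2)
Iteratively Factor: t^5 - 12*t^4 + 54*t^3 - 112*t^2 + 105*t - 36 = (t - 3)*(t^4 - 9*t^3 + 27*t^2 - 31*t + 12) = (t - 3)*(t - 1)*(t^3 - 8*t^2 + 19*t - 12) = (t - 3)^2*(t - 1)*(t^2 - 5*t + 4) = (t - 3)^2*(t - 1)^2*(t - 4)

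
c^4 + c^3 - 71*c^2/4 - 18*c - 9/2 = (c + 1/2)^2*(c - 3*sqrt(2))*(c + 3*sqrt(2))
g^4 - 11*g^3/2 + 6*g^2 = g^2*(g - 4)*(g - 3/2)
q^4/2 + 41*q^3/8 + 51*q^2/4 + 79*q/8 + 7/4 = (q/2 + 1)*(q + 1/4)*(q + 1)*(q + 7)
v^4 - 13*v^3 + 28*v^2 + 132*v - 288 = (v - 8)*(v - 6)*(v - 2)*(v + 3)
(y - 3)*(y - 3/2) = y^2 - 9*y/2 + 9/2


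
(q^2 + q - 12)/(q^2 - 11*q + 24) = (q + 4)/(q - 8)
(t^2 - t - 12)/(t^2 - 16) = (t + 3)/(t + 4)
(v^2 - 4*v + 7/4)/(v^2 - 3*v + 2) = (v^2 - 4*v + 7/4)/(v^2 - 3*v + 2)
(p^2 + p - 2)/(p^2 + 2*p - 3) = (p + 2)/(p + 3)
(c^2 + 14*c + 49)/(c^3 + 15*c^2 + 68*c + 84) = (c + 7)/(c^2 + 8*c + 12)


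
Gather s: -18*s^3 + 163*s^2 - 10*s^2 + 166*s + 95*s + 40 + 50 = -18*s^3 + 153*s^2 + 261*s + 90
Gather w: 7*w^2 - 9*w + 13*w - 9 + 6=7*w^2 + 4*w - 3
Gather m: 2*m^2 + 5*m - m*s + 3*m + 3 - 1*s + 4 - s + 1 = 2*m^2 + m*(8 - s) - 2*s + 8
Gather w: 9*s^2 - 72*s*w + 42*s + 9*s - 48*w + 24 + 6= 9*s^2 + 51*s + w*(-72*s - 48) + 30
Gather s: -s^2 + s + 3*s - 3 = -s^2 + 4*s - 3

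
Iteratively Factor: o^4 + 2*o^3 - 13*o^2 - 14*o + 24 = (o + 4)*(o^3 - 2*o^2 - 5*o + 6) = (o - 1)*(o + 4)*(o^2 - o - 6) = (o - 3)*(o - 1)*(o + 4)*(o + 2)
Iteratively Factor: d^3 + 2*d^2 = (d)*(d^2 + 2*d) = d*(d + 2)*(d)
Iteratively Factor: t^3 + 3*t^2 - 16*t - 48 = (t + 4)*(t^2 - t - 12) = (t - 4)*(t + 4)*(t + 3)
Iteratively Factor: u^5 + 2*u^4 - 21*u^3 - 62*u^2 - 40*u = (u - 5)*(u^4 + 7*u^3 + 14*u^2 + 8*u) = (u - 5)*(u + 1)*(u^3 + 6*u^2 + 8*u) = (u - 5)*(u + 1)*(u + 4)*(u^2 + 2*u) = (u - 5)*(u + 1)*(u + 2)*(u + 4)*(u)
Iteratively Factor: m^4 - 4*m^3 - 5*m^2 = (m)*(m^3 - 4*m^2 - 5*m) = m^2*(m^2 - 4*m - 5) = m^2*(m - 5)*(m + 1)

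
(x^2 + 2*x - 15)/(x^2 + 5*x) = (x - 3)/x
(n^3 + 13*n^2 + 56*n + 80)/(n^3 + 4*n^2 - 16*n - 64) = (n + 5)/(n - 4)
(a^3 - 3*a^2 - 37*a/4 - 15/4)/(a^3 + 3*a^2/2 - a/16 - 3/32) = 8*(2*a^2 - 9*a - 5)/(16*a^2 - 1)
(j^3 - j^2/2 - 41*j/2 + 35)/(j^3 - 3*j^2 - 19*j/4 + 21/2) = 2*(j^2 + 3*j - 10)/(2*j^2 + j - 6)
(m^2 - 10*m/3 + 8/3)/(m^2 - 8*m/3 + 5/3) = (3*m^2 - 10*m + 8)/(3*m^2 - 8*m + 5)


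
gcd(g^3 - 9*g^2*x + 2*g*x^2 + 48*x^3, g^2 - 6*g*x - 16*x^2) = -g^2 + 6*g*x + 16*x^2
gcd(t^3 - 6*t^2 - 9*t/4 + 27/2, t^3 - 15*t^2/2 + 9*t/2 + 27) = t^2 - 9*t/2 - 9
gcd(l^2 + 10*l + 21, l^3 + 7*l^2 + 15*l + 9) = l + 3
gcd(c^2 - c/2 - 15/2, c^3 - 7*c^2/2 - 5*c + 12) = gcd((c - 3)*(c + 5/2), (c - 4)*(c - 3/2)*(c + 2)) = 1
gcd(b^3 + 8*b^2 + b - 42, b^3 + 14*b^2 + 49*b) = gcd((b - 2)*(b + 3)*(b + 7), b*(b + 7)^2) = b + 7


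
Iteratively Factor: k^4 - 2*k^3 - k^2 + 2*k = (k)*(k^3 - 2*k^2 - k + 2) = k*(k + 1)*(k^2 - 3*k + 2) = k*(k - 2)*(k + 1)*(k - 1)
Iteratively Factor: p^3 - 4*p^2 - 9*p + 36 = (p - 4)*(p^2 - 9) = (p - 4)*(p - 3)*(p + 3)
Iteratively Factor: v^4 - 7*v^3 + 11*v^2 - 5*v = (v - 5)*(v^3 - 2*v^2 + v) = v*(v - 5)*(v^2 - 2*v + 1) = v*(v - 5)*(v - 1)*(v - 1)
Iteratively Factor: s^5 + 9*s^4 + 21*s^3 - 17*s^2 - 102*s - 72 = (s - 2)*(s^4 + 11*s^3 + 43*s^2 + 69*s + 36) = (s - 2)*(s + 4)*(s^3 + 7*s^2 + 15*s + 9) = (s - 2)*(s + 3)*(s + 4)*(s^2 + 4*s + 3) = (s - 2)*(s + 3)^2*(s + 4)*(s + 1)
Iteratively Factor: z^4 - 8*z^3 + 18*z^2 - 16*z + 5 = (z - 1)*(z^3 - 7*z^2 + 11*z - 5) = (z - 1)^2*(z^2 - 6*z + 5) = (z - 1)^3*(z - 5)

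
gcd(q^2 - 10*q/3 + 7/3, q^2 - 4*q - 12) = 1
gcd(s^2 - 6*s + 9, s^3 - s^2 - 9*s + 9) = s - 3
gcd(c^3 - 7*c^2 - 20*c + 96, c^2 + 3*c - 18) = c - 3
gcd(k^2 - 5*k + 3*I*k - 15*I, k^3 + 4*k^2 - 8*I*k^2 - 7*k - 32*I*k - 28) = 1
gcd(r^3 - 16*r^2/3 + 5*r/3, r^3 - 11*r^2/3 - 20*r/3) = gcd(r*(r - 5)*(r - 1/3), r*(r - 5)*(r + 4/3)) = r^2 - 5*r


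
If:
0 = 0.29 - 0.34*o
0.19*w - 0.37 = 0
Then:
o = 0.85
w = 1.95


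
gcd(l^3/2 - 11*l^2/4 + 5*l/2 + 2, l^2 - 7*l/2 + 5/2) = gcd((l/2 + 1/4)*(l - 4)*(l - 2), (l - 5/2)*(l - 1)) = 1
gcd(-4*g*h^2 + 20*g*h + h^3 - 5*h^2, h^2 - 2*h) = h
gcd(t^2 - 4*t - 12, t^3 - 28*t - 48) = t^2 - 4*t - 12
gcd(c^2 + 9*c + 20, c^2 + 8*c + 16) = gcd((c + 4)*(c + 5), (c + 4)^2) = c + 4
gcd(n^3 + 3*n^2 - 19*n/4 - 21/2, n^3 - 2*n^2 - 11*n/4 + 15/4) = n + 3/2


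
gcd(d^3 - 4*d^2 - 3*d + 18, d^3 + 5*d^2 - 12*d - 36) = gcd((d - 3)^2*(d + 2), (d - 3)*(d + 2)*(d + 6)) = d^2 - d - 6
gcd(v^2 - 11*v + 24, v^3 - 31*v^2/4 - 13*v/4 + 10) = v - 8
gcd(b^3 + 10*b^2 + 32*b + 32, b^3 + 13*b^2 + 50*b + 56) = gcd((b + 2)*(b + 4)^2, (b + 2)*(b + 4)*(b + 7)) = b^2 + 6*b + 8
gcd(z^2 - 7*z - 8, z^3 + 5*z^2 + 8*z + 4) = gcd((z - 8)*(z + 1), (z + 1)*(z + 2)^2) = z + 1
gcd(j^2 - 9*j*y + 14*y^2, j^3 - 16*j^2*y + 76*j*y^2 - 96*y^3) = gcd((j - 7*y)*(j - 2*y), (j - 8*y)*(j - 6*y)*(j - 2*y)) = -j + 2*y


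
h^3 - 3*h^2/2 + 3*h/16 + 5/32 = (h - 5/4)*(h - 1/2)*(h + 1/4)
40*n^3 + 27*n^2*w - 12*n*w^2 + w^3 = (-8*n + w)*(-5*n + w)*(n + w)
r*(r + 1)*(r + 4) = r^3 + 5*r^2 + 4*r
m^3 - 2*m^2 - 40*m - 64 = (m - 8)*(m + 2)*(m + 4)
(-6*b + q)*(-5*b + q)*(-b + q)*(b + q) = -30*b^4 + 11*b^3*q + 29*b^2*q^2 - 11*b*q^3 + q^4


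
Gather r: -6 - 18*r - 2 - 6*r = -24*r - 8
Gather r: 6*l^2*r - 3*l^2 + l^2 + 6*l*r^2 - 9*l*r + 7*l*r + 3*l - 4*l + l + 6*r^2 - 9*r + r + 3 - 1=-2*l^2 + r^2*(6*l + 6) + r*(6*l^2 - 2*l - 8) + 2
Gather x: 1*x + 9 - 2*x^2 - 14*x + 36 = -2*x^2 - 13*x + 45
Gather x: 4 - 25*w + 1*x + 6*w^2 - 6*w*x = 6*w^2 - 25*w + x*(1 - 6*w) + 4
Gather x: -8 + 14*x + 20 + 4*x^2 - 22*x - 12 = 4*x^2 - 8*x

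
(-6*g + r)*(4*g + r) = -24*g^2 - 2*g*r + r^2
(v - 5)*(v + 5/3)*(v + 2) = v^3 - 4*v^2/3 - 15*v - 50/3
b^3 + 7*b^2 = b^2*(b + 7)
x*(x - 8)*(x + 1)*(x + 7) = x^4 - 57*x^2 - 56*x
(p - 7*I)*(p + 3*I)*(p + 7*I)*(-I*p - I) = -I*p^4 + 3*p^3 - I*p^3 + 3*p^2 - 49*I*p^2 + 147*p - 49*I*p + 147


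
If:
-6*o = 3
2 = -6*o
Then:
No Solution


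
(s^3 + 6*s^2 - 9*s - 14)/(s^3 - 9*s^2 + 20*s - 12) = (s^2 + 8*s + 7)/(s^2 - 7*s + 6)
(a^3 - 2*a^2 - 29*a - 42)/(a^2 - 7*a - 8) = (-a^3 + 2*a^2 + 29*a + 42)/(-a^2 + 7*a + 8)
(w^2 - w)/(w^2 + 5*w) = (w - 1)/(w + 5)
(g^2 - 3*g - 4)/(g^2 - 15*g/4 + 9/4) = 4*(g^2 - 3*g - 4)/(4*g^2 - 15*g + 9)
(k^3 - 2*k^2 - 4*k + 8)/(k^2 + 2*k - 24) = (k^3 - 2*k^2 - 4*k + 8)/(k^2 + 2*k - 24)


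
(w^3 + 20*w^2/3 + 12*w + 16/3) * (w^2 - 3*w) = w^5 + 11*w^4/3 - 8*w^3 - 92*w^2/3 - 16*w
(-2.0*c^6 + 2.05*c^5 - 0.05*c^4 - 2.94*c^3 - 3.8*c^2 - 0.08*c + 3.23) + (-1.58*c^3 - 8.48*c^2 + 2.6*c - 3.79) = -2.0*c^6 + 2.05*c^5 - 0.05*c^4 - 4.52*c^3 - 12.28*c^2 + 2.52*c - 0.56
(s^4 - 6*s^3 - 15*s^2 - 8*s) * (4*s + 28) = 4*s^5 + 4*s^4 - 228*s^3 - 452*s^2 - 224*s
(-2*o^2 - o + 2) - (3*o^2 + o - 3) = -5*o^2 - 2*o + 5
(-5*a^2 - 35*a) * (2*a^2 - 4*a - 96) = -10*a^4 - 50*a^3 + 620*a^2 + 3360*a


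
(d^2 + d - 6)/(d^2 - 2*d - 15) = (d - 2)/(d - 5)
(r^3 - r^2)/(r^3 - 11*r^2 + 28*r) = r*(r - 1)/(r^2 - 11*r + 28)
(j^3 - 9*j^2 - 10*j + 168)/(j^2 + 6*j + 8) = (j^2 - 13*j + 42)/(j + 2)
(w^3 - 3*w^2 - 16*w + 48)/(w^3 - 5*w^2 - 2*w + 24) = (w + 4)/(w + 2)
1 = 1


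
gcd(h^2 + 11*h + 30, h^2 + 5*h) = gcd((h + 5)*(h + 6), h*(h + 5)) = h + 5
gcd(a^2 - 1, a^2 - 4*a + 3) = a - 1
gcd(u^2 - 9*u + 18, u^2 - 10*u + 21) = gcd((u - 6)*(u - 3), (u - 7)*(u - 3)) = u - 3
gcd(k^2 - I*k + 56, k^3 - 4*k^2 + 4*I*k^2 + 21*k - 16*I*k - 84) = k + 7*I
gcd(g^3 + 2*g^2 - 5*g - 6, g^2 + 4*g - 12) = g - 2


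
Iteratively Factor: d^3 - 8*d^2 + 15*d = (d)*(d^2 - 8*d + 15) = d*(d - 5)*(d - 3)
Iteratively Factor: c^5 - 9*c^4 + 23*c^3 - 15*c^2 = (c - 5)*(c^4 - 4*c^3 + 3*c^2) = c*(c - 5)*(c^3 - 4*c^2 + 3*c) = c*(c - 5)*(c - 1)*(c^2 - 3*c) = c^2*(c - 5)*(c - 1)*(c - 3)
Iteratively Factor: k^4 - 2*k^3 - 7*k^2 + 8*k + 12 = (k + 1)*(k^3 - 3*k^2 - 4*k + 12) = (k - 3)*(k + 1)*(k^2 - 4) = (k - 3)*(k + 1)*(k + 2)*(k - 2)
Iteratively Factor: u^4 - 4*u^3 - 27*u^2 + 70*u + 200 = (u - 5)*(u^3 + u^2 - 22*u - 40) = (u - 5)^2*(u^2 + 6*u + 8) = (u - 5)^2*(u + 4)*(u + 2)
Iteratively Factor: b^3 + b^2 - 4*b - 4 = (b + 1)*(b^2 - 4) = (b - 2)*(b + 1)*(b + 2)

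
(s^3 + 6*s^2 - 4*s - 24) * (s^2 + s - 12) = s^5 + 7*s^4 - 10*s^3 - 100*s^2 + 24*s + 288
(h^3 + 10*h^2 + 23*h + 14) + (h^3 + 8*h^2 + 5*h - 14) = 2*h^3 + 18*h^2 + 28*h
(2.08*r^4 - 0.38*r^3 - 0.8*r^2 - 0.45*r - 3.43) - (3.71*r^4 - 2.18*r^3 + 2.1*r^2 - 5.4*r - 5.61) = -1.63*r^4 + 1.8*r^3 - 2.9*r^2 + 4.95*r + 2.18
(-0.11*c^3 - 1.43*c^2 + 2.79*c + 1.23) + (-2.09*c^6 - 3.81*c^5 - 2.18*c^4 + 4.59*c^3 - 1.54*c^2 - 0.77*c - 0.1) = -2.09*c^6 - 3.81*c^5 - 2.18*c^4 + 4.48*c^3 - 2.97*c^2 + 2.02*c + 1.13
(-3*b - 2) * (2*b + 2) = -6*b^2 - 10*b - 4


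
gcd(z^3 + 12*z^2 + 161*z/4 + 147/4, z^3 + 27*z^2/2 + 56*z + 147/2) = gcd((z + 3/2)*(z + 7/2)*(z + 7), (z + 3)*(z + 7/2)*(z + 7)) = z^2 + 21*z/2 + 49/2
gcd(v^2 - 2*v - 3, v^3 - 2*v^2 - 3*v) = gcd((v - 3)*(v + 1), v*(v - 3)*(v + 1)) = v^2 - 2*v - 3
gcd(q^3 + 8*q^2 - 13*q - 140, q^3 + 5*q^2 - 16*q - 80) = q^2 + q - 20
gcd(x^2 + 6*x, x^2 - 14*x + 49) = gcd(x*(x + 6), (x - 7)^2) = 1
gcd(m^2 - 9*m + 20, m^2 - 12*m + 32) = m - 4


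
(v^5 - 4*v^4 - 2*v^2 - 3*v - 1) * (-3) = -3*v^5 + 12*v^4 + 6*v^2 + 9*v + 3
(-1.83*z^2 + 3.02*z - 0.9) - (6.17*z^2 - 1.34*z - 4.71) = -8.0*z^2 + 4.36*z + 3.81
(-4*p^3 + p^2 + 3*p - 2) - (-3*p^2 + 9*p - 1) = -4*p^3 + 4*p^2 - 6*p - 1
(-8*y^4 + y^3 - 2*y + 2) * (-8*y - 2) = 64*y^5 + 8*y^4 - 2*y^3 + 16*y^2 - 12*y - 4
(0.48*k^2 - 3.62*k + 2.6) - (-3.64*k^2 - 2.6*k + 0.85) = 4.12*k^2 - 1.02*k + 1.75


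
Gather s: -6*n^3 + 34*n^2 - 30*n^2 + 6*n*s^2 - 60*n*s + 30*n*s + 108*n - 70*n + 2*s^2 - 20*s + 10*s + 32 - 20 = -6*n^3 + 4*n^2 + 38*n + s^2*(6*n + 2) + s*(-30*n - 10) + 12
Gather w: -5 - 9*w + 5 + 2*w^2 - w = 2*w^2 - 10*w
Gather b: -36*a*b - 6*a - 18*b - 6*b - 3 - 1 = -6*a + b*(-36*a - 24) - 4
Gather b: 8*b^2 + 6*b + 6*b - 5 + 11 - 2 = 8*b^2 + 12*b + 4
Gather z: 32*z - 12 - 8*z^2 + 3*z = -8*z^2 + 35*z - 12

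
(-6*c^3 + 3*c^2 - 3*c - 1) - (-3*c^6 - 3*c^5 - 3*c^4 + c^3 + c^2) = 3*c^6 + 3*c^5 + 3*c^4 - 7*c^3 + 2*c^2 - 3*c - 1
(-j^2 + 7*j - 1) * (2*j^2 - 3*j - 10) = -2*j^4 + 17*j^3 - 13*j^2 - 67*j + 10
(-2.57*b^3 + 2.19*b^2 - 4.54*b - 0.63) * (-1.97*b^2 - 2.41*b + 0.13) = 5.0629*b^5 + 1.8794*b^4 + 3.3318*b^3 + 12.4672*b^2 + 0.9281*b - 0.0819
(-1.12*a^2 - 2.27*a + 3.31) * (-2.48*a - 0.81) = 2.7776*a^3 + 6.5368*a^2 - 6.3701*a - 2.6811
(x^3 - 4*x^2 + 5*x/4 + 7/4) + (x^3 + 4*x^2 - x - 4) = 2*x^3 + x/4 - 9/4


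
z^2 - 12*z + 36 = (z - 6)^2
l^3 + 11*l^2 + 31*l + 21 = (l + 1)*(l + 3)*(l + 7)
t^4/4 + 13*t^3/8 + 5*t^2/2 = t^2*(t/4 + 1)*(t + 5/2)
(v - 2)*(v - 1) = v^2 - 3*v + 2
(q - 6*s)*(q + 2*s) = q^2 - 4*q*s - 12*s^2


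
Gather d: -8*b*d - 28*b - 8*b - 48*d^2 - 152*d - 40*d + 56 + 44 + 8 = -36*b - 48*d^2 + d*(-8*b - 192) + 108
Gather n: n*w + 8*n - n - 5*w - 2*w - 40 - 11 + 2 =n*(w + 7) - 7*w - 49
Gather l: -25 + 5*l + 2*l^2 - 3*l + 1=2*l^2 + 2*l - 24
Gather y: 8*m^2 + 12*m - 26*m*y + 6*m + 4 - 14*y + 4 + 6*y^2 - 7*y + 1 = 8*m^2 + 18*m + 6*y^2 + y*(-26*m - 21) + 9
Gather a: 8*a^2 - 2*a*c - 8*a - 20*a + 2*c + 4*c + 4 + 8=8*a^2 + a*(-2*c - 28) + 6*c + 12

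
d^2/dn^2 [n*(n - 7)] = 2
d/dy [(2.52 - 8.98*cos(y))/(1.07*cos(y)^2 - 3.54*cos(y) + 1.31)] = (-9.6086*cos(y)^2 + 5.3928*cos(y) + 2.843)*sin(y)/(1.1449*cos(y)^4 - 7.5756*cos(y)^3 + 15.335*cos(y)^2 - 9.2748*cos(y) + 1.7161)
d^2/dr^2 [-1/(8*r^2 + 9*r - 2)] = 2*(64*r^2 + 72*r - (16*r + 9)^2 - 16)/(8*r^2 + 9*r - 2)^3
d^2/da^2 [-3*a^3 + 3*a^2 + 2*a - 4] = 6 - 18*a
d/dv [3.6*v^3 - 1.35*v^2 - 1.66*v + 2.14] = 10.8*v^2 - 2.7*v - 1.66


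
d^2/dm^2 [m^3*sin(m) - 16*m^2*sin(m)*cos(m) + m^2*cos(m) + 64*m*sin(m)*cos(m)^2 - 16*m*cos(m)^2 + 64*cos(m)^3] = -m^3*sin(m) + 32*m^2*sin(2*m) + 5*m^2*cos(m) - 14*m*sin(m) - 144*m*sin(3*m) - 32*m*cos(2*m) + 16*sin(2*m) - 14*cos(m) - 48*cos(3*m)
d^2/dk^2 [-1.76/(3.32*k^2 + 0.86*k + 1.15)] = (38.798848*k^2 + 10.050304*k - 1.76*(6.64*k + 0.86)*(13.28*k + 1.72) + 13.43936)/(3.32*k^2 + 0.86*k + 1.15)^3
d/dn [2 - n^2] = -2*n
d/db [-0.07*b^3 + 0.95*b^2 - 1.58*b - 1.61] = -0.21*b^2 + 1.9*b - 1.58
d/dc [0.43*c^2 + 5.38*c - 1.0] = 0.86*c + 5.38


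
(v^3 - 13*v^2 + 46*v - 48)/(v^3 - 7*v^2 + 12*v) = (v^2 - 10*v + 16)/(v*(v - 4))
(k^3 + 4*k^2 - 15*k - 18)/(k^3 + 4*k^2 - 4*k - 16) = (k^3 + 4*k^2 - 15*k - 18)/(k^3 + 4*k^2 - 4*k - 16)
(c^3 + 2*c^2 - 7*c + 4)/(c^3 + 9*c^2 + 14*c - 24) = (c - 1)/(c + 6)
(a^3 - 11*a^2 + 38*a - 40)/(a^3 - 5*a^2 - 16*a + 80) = (a - 2)/(a + 4)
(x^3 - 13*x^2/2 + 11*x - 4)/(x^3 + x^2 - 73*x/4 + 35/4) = 2*(x^2 - 6*x + 8)/(2*x^2 + 3*x - 35)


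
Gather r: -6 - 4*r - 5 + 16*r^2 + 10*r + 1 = 16*r^2 + 6*r - 10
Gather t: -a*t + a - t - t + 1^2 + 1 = a + t*(-a - 2) + 2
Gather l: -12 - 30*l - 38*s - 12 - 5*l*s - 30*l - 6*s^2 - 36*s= l*(-5*s - 60) - 6*s^2 - 74*s - 24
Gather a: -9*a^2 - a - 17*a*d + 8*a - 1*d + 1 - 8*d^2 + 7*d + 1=-9*a^2 + a*(7 - 17*d) - 8*d^2 + 6*d + 2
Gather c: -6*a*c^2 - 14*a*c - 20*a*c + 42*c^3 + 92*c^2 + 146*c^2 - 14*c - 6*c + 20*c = -34*a*c + 42*c^3 + c^2*(238 - 6*a)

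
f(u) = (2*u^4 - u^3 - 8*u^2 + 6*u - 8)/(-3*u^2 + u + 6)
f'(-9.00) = 12.14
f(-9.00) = -53.42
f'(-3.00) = 4.87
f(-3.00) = -3.79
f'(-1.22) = 1782.20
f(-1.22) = -66.65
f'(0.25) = 0.22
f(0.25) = -1.16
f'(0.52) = -0.81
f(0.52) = -1.23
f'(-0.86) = 16.78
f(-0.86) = -5.94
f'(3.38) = -4.64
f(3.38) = -5.76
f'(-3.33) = 5.08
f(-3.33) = -5.43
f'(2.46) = -4.53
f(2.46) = -1.72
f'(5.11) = -6.73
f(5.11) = -15.53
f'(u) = (6*u - 1)*(2*u^4 - u^3 - 8*u^2 + 6*u - 8)/(-3*u^2 + u + 6)^2 + (8*u^3 - 3*u^2 - 16*u + 6)/(-3*u^2 + u + 6) = (-12*u^5 + 9*u^4 + 46*u^3 - 8*u^2 - 144*u + 44)/(9*u^4 - 6*u^3 - 35*u^2 + 12*u + 36)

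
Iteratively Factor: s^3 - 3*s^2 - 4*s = (s - 4)*(s^2 + s) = (s - 4)*(s + 1)*(s)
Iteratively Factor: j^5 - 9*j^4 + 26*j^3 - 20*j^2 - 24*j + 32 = (j - 2)*(j^4 - 7*j^3 + 12*j^2 + 4*j - 16) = (j - 2)^2*(j^3 - 5*j^2 + 2*j + 8) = (j - 2)^2*(j + 1)*(j^2 - 6*j + 8) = (j - 2)^3*(j + 1)*(j - 4)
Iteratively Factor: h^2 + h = (h)*(h + 1)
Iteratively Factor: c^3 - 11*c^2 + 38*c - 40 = (c - 2)*(c^2 - 9*c + 20) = (c - 4)*(c - 2)*(c - 5)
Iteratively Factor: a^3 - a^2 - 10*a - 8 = (a + 1)*(a^2 - 2*a - 8) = (a + 1)*(a + 2)*(a - 4)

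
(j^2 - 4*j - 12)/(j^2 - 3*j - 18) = (j + 2)/(j + 3)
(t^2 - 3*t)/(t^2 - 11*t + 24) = t/(t - 8)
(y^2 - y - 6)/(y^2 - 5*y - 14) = (y - 3)/(y - 7)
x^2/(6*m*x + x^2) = x/(6*m + x)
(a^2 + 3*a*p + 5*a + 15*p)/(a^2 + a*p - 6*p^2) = (-a - 5)/(-a + 2*p)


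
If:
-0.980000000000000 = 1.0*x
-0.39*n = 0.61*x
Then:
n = 1.53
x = -0.98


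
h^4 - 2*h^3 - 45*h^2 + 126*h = h*(h - 6)*(h - 3)*(h + 7)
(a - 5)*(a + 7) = a^2 + 2*a - 35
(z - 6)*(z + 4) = z^2 - 2*z - 24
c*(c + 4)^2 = c^3 + 8*c^2 + 16*c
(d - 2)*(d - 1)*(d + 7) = d^3 + 4*d^2 - 19*d + 14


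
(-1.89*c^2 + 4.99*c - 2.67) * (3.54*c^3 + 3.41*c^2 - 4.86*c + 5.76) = -6.6906*c^5 + 11.2197*c^4 + 16.7495*c^3 - 44.2425*c^2 + 41.7186*c - 15.3792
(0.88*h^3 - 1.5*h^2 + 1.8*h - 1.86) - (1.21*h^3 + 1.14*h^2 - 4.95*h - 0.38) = -0.33*h^3 - 2.64*h^2 + 6.75*h - 1.48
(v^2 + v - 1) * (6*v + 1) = 6*v^3 + 7*v^2 - 5*v - 1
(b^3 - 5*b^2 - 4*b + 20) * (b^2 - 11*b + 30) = b^5 - 16*b^4 + 81*b^3 - 86*b^2 - 340*b + 600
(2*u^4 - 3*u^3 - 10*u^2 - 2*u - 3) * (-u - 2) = -2*u^5 - u^4 + 16*u^3 + 22*u^2 + 7*u + 6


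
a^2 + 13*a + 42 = (a + 6)*(a + 7)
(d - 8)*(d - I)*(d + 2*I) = d^3 - 8*d^2 + I*d^2 + 2*d - 8*I*d - 16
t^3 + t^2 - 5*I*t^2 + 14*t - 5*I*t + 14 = (t + 1)*(t - 7*I)*(t + 2*I)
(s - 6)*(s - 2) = s^2 - 8*s + 12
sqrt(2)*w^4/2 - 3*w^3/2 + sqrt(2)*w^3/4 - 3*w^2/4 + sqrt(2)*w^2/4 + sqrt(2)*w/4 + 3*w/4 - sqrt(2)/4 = (w - 1/2)*(w - sqrt(2))*(w - sqrt(2)/2)*(sqrt(2)*w/2 + sqrt(2)/2)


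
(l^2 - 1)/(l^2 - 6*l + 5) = (l + 1)/(l - 5)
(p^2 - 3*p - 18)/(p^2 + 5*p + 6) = (p - 6)/(p + 2)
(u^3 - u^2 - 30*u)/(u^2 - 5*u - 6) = u*(u + 5)/(u + 1)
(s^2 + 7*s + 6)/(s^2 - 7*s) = (s^2 + 7*s + 6)/(s*(s - 7))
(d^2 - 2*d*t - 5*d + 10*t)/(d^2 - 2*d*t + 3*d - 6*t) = (d - 5)/(d + 3)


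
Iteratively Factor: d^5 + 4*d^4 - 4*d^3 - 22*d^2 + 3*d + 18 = (d - 1)*(d^4 + 5*d^3 + d^2 - 21*d - 18) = (d - 1)*(d + 3)*(d^3 + 2*d^2 - 5*d - 6) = (d - 1)*(d + 3)^2*(d^2 - d - 2) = (d - 2)*(d - 1)*(d + 3)^2*(d + 1)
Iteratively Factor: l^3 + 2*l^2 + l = (l + 1)*(l^2 + l) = (l + 1)^2*(l)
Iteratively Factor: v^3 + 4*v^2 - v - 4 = (v + 4)*(v^2 - 1) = (v + 1)*(v + 4)*(v - 1)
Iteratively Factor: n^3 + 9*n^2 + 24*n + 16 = (n + 1)*(n^2 + 8*n + 16) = (n + 1)*(n + 4)*(n + 4)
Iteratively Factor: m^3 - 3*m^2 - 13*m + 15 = (m - 1)*(m^2 - 2*m - 15) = (m - 5)*(m - 1)*(m + 3)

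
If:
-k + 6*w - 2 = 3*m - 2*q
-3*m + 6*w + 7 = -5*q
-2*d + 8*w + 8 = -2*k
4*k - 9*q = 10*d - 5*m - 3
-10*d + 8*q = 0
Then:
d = -212/335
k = -444/67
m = 674/335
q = -53/67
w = 167/335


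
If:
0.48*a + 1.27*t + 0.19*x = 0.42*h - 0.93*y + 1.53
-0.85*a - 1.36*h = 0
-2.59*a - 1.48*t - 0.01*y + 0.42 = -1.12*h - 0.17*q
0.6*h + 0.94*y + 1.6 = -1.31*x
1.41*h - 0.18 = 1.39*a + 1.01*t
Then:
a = 0.385453679515236*y - 0.965692147772043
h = 0.603557592357527 - 0.240908549697022*y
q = -0.0277183421392681*y - 3.80531489635054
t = 1.99339434715569 - 0.866793732276217*y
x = -0.607217458154035*y - 1.497812637721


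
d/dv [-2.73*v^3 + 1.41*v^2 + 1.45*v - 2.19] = -8.19*v^2 + 2.82*v + 1.45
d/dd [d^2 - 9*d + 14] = 2*d - 9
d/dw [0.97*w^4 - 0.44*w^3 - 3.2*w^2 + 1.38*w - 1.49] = 3.88*w^3 - 1.32*w^2 - 6.4*w + 1.38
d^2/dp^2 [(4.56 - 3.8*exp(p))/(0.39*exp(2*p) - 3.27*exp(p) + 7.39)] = (-0.57798*exp(4*p) - 2.071836*exp(3*p) + 48.265776*exp(2*p) - 95.6380199999999*exp(p) - 97.332212)*exp(p)/(0.059319*exp(6*p) - 1.492101*exp(5*p) + 15.88275*exp(4*p) - 91.512585*exp(3*p) + 300.95775*exp(2*p) - 535.744701*exp(p) + 403.583419)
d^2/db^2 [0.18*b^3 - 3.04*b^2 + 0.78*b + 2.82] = 1.08*b - 6.08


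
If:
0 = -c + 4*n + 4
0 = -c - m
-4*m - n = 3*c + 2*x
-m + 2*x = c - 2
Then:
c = -4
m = 4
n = -2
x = -1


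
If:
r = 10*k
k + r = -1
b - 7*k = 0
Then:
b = -7/11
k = -1/11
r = -10/11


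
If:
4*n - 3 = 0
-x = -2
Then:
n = 3/4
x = 2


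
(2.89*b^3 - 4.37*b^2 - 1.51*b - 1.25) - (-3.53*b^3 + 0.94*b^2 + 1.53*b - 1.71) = 6.42*b^3 - 5.31*b^2 - 3.04*b + 0.46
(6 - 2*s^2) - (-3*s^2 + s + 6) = s^2 - s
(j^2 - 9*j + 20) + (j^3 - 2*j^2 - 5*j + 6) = j^3 - j^2 - 14*j + 26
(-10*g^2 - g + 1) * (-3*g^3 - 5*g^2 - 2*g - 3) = 30*g^5 + 53*g^4 + 22*g^3 + 27*g^2 + g - 3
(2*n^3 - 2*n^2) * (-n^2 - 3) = -2*n^5 + 2*n^4 - 6*n^3 + 6*n^2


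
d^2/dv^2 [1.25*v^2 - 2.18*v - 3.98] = 2.50000000000000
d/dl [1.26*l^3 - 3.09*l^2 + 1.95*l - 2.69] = 3.78*l^2 - 6.18*l + 1.95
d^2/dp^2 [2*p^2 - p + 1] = 4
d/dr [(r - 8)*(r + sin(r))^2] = (r + sin(r))*(r + (2*r - 16)*(cos(r) + 1) + sin(r))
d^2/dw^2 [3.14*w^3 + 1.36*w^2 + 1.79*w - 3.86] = 18.84*w + 2.72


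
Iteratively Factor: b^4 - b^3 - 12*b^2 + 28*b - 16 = (b - 2)*(b^3 + b^2 - 10*b + 8) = (b - 2)^2*(b^2 + 3*b - 4) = (b - 2)^2*(b + 4)*(b - 1)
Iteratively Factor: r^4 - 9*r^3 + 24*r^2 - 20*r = (r)*(r^3 - 9*r^2 + 24*r - 20) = r*(r - 2)*(r^2 - 7*r + 10) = r*(r - 5)*(r - 2)*(r - 2)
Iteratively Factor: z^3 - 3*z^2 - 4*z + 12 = (z - 2)*(z^2 - z - 6) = (z - 3)*(z - 2)*(z + 2)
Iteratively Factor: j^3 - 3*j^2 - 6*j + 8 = (j - 1)*(j^2 - 2*j - 8) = (j - 1)*(j + 2)*(j - 4)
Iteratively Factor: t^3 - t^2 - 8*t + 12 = (t + 3)*(t^2 - 4*t + 4) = (t - 2)*(t + 3)*(t - 2)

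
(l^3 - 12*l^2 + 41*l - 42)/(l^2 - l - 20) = (-l^3 + 12*l^2 - 41*l + 42)/(-l^2 + l + 20)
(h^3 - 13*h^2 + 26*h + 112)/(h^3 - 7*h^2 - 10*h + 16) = (h - 7)/(h - 1)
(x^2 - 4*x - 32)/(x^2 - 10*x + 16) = (x + 4)/(x - 2)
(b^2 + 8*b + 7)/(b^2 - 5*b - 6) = (b + 7)/(b - 6)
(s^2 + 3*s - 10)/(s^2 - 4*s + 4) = (s + 5)/(s - 2)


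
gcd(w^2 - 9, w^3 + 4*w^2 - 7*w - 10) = 1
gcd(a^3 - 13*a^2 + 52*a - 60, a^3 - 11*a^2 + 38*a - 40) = a^2 - 7*a + 10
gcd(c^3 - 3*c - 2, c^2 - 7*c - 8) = c + 1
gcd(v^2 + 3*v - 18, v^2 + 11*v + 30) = v + 6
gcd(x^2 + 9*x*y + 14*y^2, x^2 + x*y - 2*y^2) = x + 2*y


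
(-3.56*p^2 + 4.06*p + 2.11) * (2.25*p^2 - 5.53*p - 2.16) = -8.01*p^4 + 28.8218*p^3 - 10.0147*p^2 - 20.4379*p - 4.5576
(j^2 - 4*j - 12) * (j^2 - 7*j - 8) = j^4 - 11*j^3 + 8*j^2 + 116*j + 96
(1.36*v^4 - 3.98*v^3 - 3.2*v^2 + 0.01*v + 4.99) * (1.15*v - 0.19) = 1.564*v^5 - 4.8354*v^4 - 2.9238*v^3 + 0.6195*v^2 + 5.7366*v - 0.9481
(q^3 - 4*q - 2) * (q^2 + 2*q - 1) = q^5 + 2*q^4 - 5*q^3 - 10*q^2 + 2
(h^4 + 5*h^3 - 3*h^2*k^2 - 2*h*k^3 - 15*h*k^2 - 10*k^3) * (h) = h^5 + 5*h^4 - 3*h^3*k^2 - 2*h^2*k^3 - 15*h^2*k^2 - 10*h*k^3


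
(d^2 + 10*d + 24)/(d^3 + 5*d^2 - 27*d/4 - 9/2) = 4*(d + 4)/(4*d^2 - 4*d - 3)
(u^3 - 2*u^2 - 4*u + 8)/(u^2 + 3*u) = (u^3 - 2*u^2 - 4*u + 8)/(u*(u + 3))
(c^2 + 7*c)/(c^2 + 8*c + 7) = c/(c + 1)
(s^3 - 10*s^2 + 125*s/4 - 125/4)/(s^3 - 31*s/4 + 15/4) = (2*s^2 - 15*s + 25)/(2*s^2 + 5*s - 3)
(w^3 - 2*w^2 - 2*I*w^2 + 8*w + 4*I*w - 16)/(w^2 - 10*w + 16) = (w^2 - 2*I*w + 8)/(w - 8)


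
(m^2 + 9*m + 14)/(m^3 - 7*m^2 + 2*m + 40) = (m + 7)/(m^2 - 9*m + 20)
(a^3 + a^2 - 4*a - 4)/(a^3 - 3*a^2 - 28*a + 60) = (a^2 + 3*a + 2)/(a^2 - a - 30)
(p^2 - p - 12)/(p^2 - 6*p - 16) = (-p^2 + p + 12)/(-p^2 + 6*p + 16)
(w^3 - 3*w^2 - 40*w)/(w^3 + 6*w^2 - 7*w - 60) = w*(w - 8)/(w^2 + w - 12)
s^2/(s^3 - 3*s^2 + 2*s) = s/(s^2 - 3*s + 2)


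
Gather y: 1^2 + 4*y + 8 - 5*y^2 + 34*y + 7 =-5*y^2 + 38*y + 16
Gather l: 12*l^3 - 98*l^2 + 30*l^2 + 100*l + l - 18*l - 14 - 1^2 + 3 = 12*l^3 - 68*l^2 + 83*l - 12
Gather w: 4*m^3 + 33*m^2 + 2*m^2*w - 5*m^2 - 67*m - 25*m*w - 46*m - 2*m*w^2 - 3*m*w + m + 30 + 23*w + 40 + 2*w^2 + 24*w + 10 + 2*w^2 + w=4*m^3 + 28*m^2 - 112*m + w^2*(4 - 2*m) + w*(2*m^2 - 28*m + 48) + 80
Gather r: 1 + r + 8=r + 9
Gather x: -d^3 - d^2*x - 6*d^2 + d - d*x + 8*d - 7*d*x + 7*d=-d^3 - 6*d^2 + 16*d + x*(-d^2 - 8*d)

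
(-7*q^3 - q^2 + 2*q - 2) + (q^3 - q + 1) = -6*q^3 - q^2 + q - 1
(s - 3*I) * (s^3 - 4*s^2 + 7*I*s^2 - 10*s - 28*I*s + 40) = s^4 - 4*s^3 + 4*I*s^3 + 11*s^2 - 16*I*s^2 - 44*s + 30*I*s - 120*I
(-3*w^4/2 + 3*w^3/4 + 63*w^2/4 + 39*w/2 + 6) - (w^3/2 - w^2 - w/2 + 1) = -3*w^4/2 + w^3/4 + 67*w^2/4 + 20*w + 5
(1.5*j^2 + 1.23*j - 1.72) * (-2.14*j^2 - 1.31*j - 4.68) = -3.21*j^4 - 4.5972*j^3 - 4.9505*j^2 - 3.5032*j + 8.0496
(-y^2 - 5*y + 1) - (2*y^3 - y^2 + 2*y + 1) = -2*y^3 - 7*y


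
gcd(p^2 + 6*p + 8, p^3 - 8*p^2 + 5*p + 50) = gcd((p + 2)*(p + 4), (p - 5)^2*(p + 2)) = p + 2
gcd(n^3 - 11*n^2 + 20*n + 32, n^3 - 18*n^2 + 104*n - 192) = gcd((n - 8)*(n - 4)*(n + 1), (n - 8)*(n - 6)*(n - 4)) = n^2 - 12*n + 32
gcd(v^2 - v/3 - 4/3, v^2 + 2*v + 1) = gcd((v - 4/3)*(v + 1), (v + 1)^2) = v + 1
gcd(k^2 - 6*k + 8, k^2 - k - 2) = k - 2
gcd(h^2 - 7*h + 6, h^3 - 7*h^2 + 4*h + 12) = h - 6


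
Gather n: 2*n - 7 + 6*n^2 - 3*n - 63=6*n^2 - n - 70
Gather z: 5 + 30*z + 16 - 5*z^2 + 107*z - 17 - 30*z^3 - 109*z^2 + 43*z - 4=-30*z^3 - 114*z^2 + 180*z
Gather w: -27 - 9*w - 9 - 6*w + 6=-15*w - 30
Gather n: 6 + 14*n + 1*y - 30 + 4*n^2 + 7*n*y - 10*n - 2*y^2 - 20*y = 4*n^2 + n*(7*y + 4) - 2*y^2 - 19*y - 24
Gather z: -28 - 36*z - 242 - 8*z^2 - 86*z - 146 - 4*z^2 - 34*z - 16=-12*z^2 - 156*z - 432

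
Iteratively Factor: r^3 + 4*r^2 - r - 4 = (r - 1)*(r^2 + 5*r + 4) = (r - 1)*(r + 1)*(r + 4)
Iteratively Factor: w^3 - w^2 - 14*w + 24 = (w + 4)*(w^2 - 5*w + 6) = (w - 3)*(w + 4)*(w - 2)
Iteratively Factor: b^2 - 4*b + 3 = (b - 1)*(b - 3)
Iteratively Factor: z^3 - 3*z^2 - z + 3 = (z + 1)*(z^2 - 4*z + 3) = (z - 3)*(z + 1)*(z - 1)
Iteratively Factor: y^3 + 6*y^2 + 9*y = (y + 3)*(y^2 + 3*y) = y*(y + 3)*(y + 3)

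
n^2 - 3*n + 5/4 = (n - 5/2)*(n - 1/2)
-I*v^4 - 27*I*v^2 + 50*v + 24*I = (v - 6*I)*(v + I)*(v + 4*I)*(-I*v + 1)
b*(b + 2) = b^2 + 2*b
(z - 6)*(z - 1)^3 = z^4 - 9*z^3 + 21*z^2 - 19*z + 6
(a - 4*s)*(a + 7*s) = a^2 + 3*a*s - 28*s^2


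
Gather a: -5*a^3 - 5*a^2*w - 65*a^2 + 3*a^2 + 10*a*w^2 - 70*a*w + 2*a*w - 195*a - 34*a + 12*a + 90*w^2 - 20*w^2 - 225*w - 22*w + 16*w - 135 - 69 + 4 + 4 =-5*a^3 + a^2*(-5*w - 62) + a*(10*w^2 - 68*w - 217) + 70*w^2 - 231*w - 196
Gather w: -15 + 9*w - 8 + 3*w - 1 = 12*w - 24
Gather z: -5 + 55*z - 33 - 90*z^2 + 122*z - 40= -90*z^2 + 177*z - 78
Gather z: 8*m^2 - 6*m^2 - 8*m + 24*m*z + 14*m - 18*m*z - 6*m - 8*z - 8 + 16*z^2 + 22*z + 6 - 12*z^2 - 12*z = 2*m^2 + 4*z^2 + z*(6*m + 2) - 2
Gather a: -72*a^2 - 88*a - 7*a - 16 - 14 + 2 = -72*a^2 - 95*a - 28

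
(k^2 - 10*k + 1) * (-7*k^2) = -7*k^4 + 70*k^3 - 7*k^2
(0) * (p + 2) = 0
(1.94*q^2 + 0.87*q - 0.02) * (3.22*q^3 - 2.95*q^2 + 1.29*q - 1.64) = 6.2468*q^5 - 2.9216*q^4 - 0.1283*q^3 - 2.0003*q^2 - 1.4526*q + 0.0328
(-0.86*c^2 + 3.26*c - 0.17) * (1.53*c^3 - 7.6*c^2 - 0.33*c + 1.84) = -1.3158*c^5 + 11.5238*c^4 - 24.7523*c^3 - 1.3662*c^2 + 6.0545*c - 0.3128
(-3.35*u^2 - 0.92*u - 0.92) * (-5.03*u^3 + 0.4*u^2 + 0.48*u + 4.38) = 16.8505*u^5 + 3.2876*u^4 + 2.6516*u^3 - 15.4826*u^2 - 4.4712*u - 4.0296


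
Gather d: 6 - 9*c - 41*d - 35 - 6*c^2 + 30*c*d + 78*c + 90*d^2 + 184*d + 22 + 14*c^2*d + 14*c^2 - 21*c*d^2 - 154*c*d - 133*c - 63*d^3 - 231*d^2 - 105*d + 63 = 8*c^2 - 64*c - 63*d^3 + d^2*(-21*c - 141) + d*(14*c^2 - 124*c + 38) + 56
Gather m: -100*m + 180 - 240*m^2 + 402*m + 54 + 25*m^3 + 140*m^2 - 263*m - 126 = 25*m^3 - 100*m^2 + 39*m + 108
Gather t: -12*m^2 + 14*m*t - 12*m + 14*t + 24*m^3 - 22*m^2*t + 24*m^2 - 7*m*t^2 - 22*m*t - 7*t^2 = 24*m^3 + 12*m^2 - 12*m + t^2*(-7*m - 7) + t*(-22*m^2 - 8*m + 14)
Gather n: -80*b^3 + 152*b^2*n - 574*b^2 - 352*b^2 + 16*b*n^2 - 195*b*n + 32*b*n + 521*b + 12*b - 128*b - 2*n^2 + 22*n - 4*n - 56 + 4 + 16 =-80*b^3 - 926*b^2 + 405*b + n^2*(16*b - 2) + n*(152*b^2 - 163*b + 18) - 36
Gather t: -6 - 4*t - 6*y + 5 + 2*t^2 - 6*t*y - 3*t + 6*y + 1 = 2*t^2 + t*(-6*y - 7)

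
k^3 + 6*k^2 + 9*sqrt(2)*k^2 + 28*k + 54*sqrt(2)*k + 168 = (k + 6)*(k + 2*sqrt(2))*(k + 7*sqrt(2))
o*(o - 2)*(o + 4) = o^3 + 2*o^2 - 8*o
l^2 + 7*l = l*(l + 7)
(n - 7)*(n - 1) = n^2 - 8*n + 7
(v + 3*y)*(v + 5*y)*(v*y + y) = v^3*y + 8*v^2*y^2 + v^2*y + 15*v*y^3 + 8*v*y^2 + 15*y^3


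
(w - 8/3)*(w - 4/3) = w^2 - 4*w + 32/9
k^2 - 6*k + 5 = (k - 5)*(k - 1)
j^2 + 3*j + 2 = (j + 1)*(j + 2)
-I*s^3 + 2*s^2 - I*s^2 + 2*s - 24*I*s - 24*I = (s - 4*I)*(s + 6*I)*(-I*s - I)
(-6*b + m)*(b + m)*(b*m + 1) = -6*b^3*m - 5*b^2*m^2 - 6*b^2 + b*m^3 - 5*b*m + m^2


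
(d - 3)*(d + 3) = d^2 - 9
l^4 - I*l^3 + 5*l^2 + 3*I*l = l*(l - 3*I)*(l + I)^2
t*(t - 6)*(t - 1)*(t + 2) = t^4 - 5*t^3 - 8*t^2 + 12*t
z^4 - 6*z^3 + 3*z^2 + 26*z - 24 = (z - 4)*(z - 3)*(z - 1)*(z + 2)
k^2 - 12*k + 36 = (k - 6)^2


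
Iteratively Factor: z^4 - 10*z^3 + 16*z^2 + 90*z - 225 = (z + 3)*(z^3 - 13*z^2 + 55*z - 75) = (z - 3)*(z + 3)*(z^2 - 10*z + 25) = (z - 5)*(z - 3)*(z + 3)*(z - 5)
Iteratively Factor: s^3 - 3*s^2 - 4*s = (s - 4)*(s^2 + s) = (s - 4)*(s + 1)*(s)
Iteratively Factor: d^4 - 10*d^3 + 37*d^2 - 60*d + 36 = (d - 3)*(d^3 - 7*d^2 + 16*d - 12) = (d - 3)^2*(d^2 - 4*d + 4) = (d - 3)^2*(d - 2)*(d - 2)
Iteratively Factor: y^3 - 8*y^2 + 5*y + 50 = (y - 5)*(y^2 - 3*y - 10) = (y - 5)^2*(y + 2)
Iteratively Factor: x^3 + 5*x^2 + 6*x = (x)*(x^2 + 5*x + 6) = x*(x + 2)*(x + 3)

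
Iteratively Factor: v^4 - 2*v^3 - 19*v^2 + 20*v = (v + 4)*(v^3 - 6*v^2 + 5*v) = v*(v + 4)*(v^2 - 6*v + 5) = v*(v - 1)*(v + 4)*(v - 5)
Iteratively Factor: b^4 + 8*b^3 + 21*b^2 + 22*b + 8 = (b + 4)*(b^3 + 4*b^2 + 5*b + 2) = (b + 1)*(b + 4)*(b^2 + 3*b + 2) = (b + 1)*(b + 2)*(b + 4)*(b + 1)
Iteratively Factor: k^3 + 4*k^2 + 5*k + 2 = (k + 1)*(k^2 + 3*k + 2) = (k + 1)*(k + 2)*(k + 1)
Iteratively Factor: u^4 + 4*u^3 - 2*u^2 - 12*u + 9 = (u + 3)*(u^3 + u^2 - 5*u + 3) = (u - 1)*(u + 3)*(u^2 + 2*u - 3) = (u - 1)^2*(u + 3)*(u + 3)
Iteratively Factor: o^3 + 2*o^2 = (o)*(o^2 + 2*o) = o^2*(o + 2)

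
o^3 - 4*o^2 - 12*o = o*(o - 6)*(o + 2)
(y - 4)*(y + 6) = y^2 + 2*y - 24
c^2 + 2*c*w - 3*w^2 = (c - w)*(c + 3*w)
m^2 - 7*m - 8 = (m - 8)*(m + 1)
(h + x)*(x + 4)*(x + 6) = h*x^2 + 10*h*x + 24*h + x^3 + 10*x^2 + 24*x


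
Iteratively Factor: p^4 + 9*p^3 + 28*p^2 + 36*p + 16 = (p + 4)*(p^3 + 5*p^2 + 8*p + 4) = (p + 2)*(p + 4)*(p^2 + 3*p + 2) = (p + 2)^2*(p + 4)*(p + 1)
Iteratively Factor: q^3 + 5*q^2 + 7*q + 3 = (q + 3)*(q^2 + 2*q + 1) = (q + 1)*(q + 3)*(q + 1)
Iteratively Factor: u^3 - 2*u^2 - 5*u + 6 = (u - 3)*(u^2 + u - 2) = (u - 3)*(u - 1)*(u + 2)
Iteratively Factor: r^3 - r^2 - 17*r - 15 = (r + 1)*(r^2 - 2*r - 15) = (r + 1)*(r + 3)*(r - 5)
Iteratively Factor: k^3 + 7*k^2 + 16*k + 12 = (k + 2)*(k^2 + 5*k + 6) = (k + 2)*(k + 3)*(k + 2)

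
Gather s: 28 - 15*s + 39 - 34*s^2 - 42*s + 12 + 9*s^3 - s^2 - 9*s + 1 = 9*s^3 - 35*s^2 - 66*s + 80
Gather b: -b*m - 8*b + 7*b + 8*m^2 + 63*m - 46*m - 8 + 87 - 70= b*(-m - 1) + 8*m^2 + 17*m + 9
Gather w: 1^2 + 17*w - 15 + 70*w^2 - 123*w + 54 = 70*w^2 - 106*w + 40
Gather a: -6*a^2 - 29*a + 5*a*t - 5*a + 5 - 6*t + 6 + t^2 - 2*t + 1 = -6*a^2 + a*(5*t - 34) + t^2 - 8*t + 12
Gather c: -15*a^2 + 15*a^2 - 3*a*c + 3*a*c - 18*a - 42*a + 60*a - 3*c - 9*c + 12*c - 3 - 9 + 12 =0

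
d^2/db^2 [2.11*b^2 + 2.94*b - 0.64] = 4.22000000000000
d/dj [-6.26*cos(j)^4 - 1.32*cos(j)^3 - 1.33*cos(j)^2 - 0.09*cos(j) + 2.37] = (25.04*cos(j)^3 + 3.96*cos(j)^2 + 2.66*cos(j) + 0.09)*sin(j)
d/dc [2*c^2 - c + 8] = 4*c - 1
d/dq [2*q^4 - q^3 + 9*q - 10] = 8*q^3 - 3*q^2 + 9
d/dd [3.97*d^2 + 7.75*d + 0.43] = 7.94*d + 7.75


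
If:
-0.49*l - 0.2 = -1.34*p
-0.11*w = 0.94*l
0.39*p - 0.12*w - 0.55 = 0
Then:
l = 0.42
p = 0.30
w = -3.60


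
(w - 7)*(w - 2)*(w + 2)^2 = w^4 - 5*w^3 - 18*w^2 + 20*w + 56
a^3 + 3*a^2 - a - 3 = (a - 1)*(a + 1)*(a + 3)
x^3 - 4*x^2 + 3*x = x*(x - 3)*(x - 1)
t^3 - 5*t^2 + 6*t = t*(t - 3)*(t - 2)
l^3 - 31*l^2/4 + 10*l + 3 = (l - 6)*(l - 2)*(l + 1/4)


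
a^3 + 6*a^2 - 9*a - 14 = (a - 2)*(a + 1)*(a + 7)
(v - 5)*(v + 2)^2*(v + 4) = v^4 + 3*v^3 - 20*v^2 - 84*v - 80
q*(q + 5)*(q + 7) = q^3 + 12*q^2 + 35*q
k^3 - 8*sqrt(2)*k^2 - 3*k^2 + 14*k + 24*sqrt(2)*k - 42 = (k - 3)*(k - 7*sqrt(2))*(k - sqrt(2))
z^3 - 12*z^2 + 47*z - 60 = (z - 5)*(z - 4)*(z - 3)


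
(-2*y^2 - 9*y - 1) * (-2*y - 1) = 4*y^3 + 20*y^2 + 11*y + 1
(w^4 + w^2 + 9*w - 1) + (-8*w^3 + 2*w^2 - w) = w^4 - 8*w^3 + 3*w^2 + 8*w - 1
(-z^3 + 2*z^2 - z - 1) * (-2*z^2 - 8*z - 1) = 2*z^5 + 4*z^4 - 13*z^3 + 8*z^2 + 9*z + 1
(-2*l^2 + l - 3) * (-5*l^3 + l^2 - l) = 10*l^5 - 7*l^4 + 18*l^3 - 4*l^2 + 3*l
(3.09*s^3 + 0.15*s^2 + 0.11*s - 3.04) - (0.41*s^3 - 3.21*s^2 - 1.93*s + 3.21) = 2.68*s^3 + 3.36*s^2 + 2.04*s - 6.25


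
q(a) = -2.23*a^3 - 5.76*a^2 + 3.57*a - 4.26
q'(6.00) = -306.39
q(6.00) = -671.88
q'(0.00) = 3.57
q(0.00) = -4.26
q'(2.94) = -88.12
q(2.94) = -100.22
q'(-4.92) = -101.69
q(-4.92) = 104.33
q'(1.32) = -23.29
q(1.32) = -14.71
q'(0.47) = -3.32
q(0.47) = -4.09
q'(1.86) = -41.00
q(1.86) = -31.90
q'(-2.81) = -16.88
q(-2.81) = -10.29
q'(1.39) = -25.37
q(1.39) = -16.42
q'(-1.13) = 8.05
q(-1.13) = -12.43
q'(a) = -6.69*a^2 - 11.52*a + 3.57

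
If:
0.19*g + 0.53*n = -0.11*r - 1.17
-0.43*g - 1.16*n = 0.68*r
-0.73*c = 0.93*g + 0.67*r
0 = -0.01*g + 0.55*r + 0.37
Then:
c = -165.91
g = 129.02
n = -48.81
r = 1.67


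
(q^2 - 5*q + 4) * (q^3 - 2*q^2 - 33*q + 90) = q^5 - 7*q^4 - 19*q^3 + 247*q^2 - 582*q + 360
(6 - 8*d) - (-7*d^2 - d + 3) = 7*d^2 - 7*d + 3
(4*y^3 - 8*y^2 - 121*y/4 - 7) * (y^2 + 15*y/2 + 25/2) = 4*y^5 + 22*y^4 - 161*y^3/4 - 2671*y^2/8 - 3445*y/8 - 175/2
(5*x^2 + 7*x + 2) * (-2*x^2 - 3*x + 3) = -10*x^4 - 29*x^3 - 10*x^2 + 15*x + 6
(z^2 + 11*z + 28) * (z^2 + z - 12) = z^4 + 12*z^3 + 27*z^2 - 104*z - 336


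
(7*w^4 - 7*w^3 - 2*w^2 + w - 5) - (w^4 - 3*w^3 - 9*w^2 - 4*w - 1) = 6*w^4 - 4*w^3 + 7*w^2 + 5*w - 4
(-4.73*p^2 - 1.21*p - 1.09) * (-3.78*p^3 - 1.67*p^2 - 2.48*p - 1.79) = 17.8794*p^5 + 12.4729*p^4 + 17.8713*p^3 + 13.2878*p^2 + 4.8691*p + 1.9511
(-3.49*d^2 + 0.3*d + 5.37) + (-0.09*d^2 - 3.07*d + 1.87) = -3.58*d^2 - 2.77*d + 7.24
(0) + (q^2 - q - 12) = q^2 - q - 12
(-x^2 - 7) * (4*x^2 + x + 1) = -4*x^4 - x^3 - 29*x^2 - 7*x - 7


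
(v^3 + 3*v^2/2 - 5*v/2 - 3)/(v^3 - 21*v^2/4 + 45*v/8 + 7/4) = 4*(2*v^3 + 3*v^2 - 5*v - 6)/(8*v^3 - 42*v^2 + 45*v + 14)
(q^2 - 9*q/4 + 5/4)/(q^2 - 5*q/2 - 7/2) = (-4*q^2 + 9*q - 5)/(2*(-2*q^2 + 5*q + 7))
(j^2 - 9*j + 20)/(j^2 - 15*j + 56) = (j^2 - 9*j + 20)/(j^2 - 15*j + 56)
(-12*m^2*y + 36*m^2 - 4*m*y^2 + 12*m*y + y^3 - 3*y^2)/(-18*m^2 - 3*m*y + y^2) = (2*m*y - 6*m + y^2 - 3*y)/(3*m + y)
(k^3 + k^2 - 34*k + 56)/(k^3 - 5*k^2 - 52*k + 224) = (k - 2)/(k - 8)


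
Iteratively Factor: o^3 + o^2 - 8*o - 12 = (o + 2)*(o^2 - o - 6) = (o - 3)*(o + 2)*(o + 2)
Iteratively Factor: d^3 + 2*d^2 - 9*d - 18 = (d + 2)*(d^2 - 9) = (d - 3)*(d + 2)*(d + 3)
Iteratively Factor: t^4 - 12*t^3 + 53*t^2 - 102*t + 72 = (t - 3)*(t^3 - 9*t^2 + 26*t - 24) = (t - 3)*(t - 2)*(t^2 - 7*t + 12) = (t - 4)*(t - 3)*(t - 2)*(t - 3)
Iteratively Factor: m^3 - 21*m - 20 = (m + 4)*(m^2 - 4*m - 5) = (m - 5)*(m + 4)*(m + 1)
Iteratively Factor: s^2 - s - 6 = (s - 3)*(s + 2)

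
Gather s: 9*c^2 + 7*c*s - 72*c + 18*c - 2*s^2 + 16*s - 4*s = 9*c^2 - 54*c - 2*s^2 + s*(7*c + 12)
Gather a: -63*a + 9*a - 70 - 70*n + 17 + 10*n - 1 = -54*a - 60*n - 54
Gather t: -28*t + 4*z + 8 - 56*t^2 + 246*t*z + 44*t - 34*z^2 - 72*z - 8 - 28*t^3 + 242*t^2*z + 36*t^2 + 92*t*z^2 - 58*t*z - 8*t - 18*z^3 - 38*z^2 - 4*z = -28*t^3 + t^2*(242*z - 20) + t*(92*z^2 + 188*z + 8) - 18*z^3 - 72*z^2 - 72*z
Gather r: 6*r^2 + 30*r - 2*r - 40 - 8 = 6*r^2 + 28*r - 48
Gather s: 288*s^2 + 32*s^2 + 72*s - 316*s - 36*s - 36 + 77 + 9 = 320*s^2 - 280*s + 50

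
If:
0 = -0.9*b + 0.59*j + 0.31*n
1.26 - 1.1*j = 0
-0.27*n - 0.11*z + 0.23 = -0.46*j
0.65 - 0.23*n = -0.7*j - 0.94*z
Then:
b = 1.83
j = 1.15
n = 3.12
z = -0.78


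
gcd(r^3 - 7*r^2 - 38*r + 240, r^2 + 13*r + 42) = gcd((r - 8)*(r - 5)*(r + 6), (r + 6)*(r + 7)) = r + 6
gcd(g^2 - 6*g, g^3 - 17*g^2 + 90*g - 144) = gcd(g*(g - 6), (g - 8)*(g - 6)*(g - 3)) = g - 6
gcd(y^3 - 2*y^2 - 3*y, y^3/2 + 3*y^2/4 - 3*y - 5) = 1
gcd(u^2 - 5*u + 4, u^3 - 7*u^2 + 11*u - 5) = u - 1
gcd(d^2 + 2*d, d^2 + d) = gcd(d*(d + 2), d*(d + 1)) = d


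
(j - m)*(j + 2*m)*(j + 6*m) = j^3 + 7*j^2*m + 4*j*m^2 - 12*m^3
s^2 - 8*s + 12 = (s - 6)*(s - 2)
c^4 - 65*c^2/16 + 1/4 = (c - 2)*(c - 1/4)*(c + 1/4)*(c + 2)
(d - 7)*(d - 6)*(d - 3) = d^3 - 16*d^2 + 81*d - 126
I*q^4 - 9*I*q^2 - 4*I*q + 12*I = (q - 3)*(q + 2)^2*(I*q - I)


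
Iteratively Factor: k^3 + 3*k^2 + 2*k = (k)*(k^2 + 3*k + 2) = k*(k + 2)*(k + 1)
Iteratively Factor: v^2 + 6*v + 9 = (v + 3)*(v + 3)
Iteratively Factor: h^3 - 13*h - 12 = (h - 4)*(h^2 + 4*h + 3) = (h - 4)*(h + 3)*(h + 1)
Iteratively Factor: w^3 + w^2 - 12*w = (w)*(w^2 + w - 12) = w*(w - 3)*(w + 4)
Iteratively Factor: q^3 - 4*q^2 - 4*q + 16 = (q - 4)*(q^2 - 4) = (q - 4)*(q + 2)*(q - 2)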